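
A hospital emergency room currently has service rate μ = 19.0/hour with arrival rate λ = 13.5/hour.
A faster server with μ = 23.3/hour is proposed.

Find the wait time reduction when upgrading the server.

System 1: ρ₁ = 13.5/19.0 = 0.7105, W₁ = 1/(19.0-13.5) = 0.18182
System 2: ρ₂ = 13.5/23.3 = 0.5794, W₂ = 1/(23.3-13.5) = 0.10204
Improvement: (W₁-W₂)/W₁ = (0.18182-0.10204)/0.18182 = 43.88%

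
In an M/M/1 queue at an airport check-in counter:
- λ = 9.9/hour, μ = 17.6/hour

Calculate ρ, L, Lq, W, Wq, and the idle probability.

Step 1: ρ = λ/μ = 9.9/17.6 = 0.5625
Step 2: L = λ/(μ-λ) = 9.9/7.70 = 1.2857
Step 3: Lq = λ²/(μ(μ-λ)) = 98.01/(17.6×7.70) = 0.7232
Step 4: W = 1/(μ-λ) = 1/7.70 = 0.12987
Step 5: Wq = λ/(μ(μ-λ)) = 9.9/(17.6×7.70) = 0.07305
Step 6: P(0) = 1-ρ = 0.4375
Verify: L = λW = 9.9×0.12987 = 1.2857 ✔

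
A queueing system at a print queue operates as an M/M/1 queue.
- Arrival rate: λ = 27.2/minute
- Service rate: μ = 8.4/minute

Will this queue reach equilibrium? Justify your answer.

Stability requires ρ = λ/(cμ) < 1
ρ = 27.2/(1 × 8.4) = 27.2/8.40 = 3.2381
Since 3.2381 ≥ 1, the system is UNSTABLE.
Queue grows without bound. Need μ > λ = 27.2.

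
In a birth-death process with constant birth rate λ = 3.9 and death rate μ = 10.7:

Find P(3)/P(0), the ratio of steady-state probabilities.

For constant rates: P(n)/P(0) = (λ/μ)^n
P(3)/P(0) = (3.9/10.7)^3 = 0.36449^3 = 0.04842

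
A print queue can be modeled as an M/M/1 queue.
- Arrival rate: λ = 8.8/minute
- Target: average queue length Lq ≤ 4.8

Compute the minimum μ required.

For M/M/1: Lq = λ²/(μ(μ-λ))
Need Lq ≤ 4.8, i.e. μ(μ-λ) ≥ λ²/4.8
μ² - 8.8μ - 77.44/4.8 ≥ 0  →  μ² - 8.8μ - 16.13333 ≥ 0
Quadratic formula (positive root): μ = [λ + √(λ² + 4×16.13333)]/2
Discriminant: 77.44 + 4×16.13333 = 141.9733, √141.9733 = 11.9153
μ ≥ (8.8 + 11.9153)/2 = 10.3576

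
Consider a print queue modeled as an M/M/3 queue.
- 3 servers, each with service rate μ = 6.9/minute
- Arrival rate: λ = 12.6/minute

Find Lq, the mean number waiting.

Traffic intensity: ρ = λ/(cμ) = 12.6/(3×6.9) = 0.6087
Since ρ = 0.6087 < 1, system is stable.
Offered load a = λ/μ = cρ = 12.6/6.9 = 1.8261
P₀ = [ Σₙ₌₀^2 aⁿ/n! + a^3/(3!(1-ρ)) ]⁻¹
Σ = a^0/0! + a^1/1! + a^2/2! = 1.0000 + 1.8261 + 1.6673 = 4.4934
a^3/(3!(1-ρ)) = 6.0893/(6 × 0.3913) = 2.5936
P₀ = 1/(4.4934 + 2.5936) = 0.1411
Lq = P₀·a^3·ρ / (3!(1-ρ)²) = 0.1411 × 6.0893 × 0.6087 / (6 × 0.1531) = 0.5693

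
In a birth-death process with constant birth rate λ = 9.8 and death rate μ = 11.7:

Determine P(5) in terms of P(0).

For constant rates: P(n)/P(0) = (λ/μ)^n
P(5)/P(0) = (9.8/11.7)^5 = 0.8376^5 = 0.4123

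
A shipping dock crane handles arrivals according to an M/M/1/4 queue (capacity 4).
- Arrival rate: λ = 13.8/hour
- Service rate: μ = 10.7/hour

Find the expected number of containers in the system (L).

ρ = λ/μ = 13.8/10.7 = 1.2897
P₀ = (1-ρ)/(1-ρ^(K+1)) = (1-1.2897)/(1-1.2897^5) = -0.2897/-2.5682 = 0.1128
P_K = P₀×ρ^K = 0.1128 × 1.2897^4 = 0.1128 × 2.7667 = 0.3121
L = ρ[1 - (K+1)ρ^K + Kρ^(K+1)] / [(1-ρ)(1-ρ^(K+1))]
L = 1.2897 × (1 - 5×2.76665 + 4×3.56815) / ((1 - 1.2897) × (1 - 3.56815)) = 2.4951 containers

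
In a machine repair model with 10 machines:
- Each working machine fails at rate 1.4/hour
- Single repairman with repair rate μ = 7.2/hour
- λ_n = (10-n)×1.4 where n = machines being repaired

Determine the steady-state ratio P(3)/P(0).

P(3)/P(0) = ∏_{i=0}^{3-1} λ_i/μ_{i+1}
= (10-0)×1.4/7.2 × (10-1)×1.4/7.2 × (10-2)×1.4/7.2
= 5.2932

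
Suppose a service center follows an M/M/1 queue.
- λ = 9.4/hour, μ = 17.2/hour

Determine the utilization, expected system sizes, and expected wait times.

Step 1: ρ = λ/μ = 9.4/17.2 = 0.5465
Step 2: L = λ/(μ-λ) = 9.4/7.80 = 1.2051
Step 3: Lq = λ²/(μ(μ-λ)) = 88.36/(17.2×7.80) = 0.6586
Step 4: W = 1/(μ-λ) = 1/7.80 = 0.1282
Step 5: Wq = λ/(μ(μ-λ)) = 9.4/(17.2×7.80) = 0.07007
Step 6: P(0) = 1-ρ = 0.4535
Verify: L = λW = 9.4×0.1282 = 1.2051 ✔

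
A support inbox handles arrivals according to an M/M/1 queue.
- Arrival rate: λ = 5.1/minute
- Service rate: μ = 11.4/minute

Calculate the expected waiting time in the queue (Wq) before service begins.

First, compute utilization: ρ = λ/μ = 5.1/11.4 = 0.4474
For M/M/1: Wq = λ/(μ(μ-λ))
Wq = 5.1/(11.4 × (11.4-5.1))
Wq = 5.1/(11.4 × 6.30)
Wq = 0.07101 minutes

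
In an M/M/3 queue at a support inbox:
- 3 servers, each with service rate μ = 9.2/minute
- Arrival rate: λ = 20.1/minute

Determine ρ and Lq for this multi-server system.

Traffic intensity: ρ = λ/(cμ) = 20.1/(3×9.2) = 0.7283
Since ρ = 0.7283 < 1, system is stable.
Offered load a = λ/μ = cρ = 20.1/9.2 = 2.1848
P₀ = [ Σₙ₌₀^2 aⁿ/n! + a^3/(3!(1-ρ)) ]⁻¹
Σ = a^0/0! + a^1/1! + a^2/2! = 1.0000 + 2.1848 + 2.3866 = 5.5714
a^3/(3!(1-ρ)) = 10.4286/(6 × 0.27174) = 6.3962
P₀ = 1/(5.5714 + 6.3962) = 0.08356
Lq = P₀·a^3·ρ / (3!(1-ρ)²) = 0.08355888 × 10.42857 × 0.7282609 / (6 × 0.07384216) = 1.4323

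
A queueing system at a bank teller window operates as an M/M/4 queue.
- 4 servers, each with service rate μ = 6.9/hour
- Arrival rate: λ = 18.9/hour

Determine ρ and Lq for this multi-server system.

Traffic intensity: ρ = λ/(cμ) = 18.9/(4×6.9) = 0.6848
Since ρ = 0.6848 < 1, system is stable.
Offered load a = λ/μ = cρ = 18.9/6.9 = 2.7391
P₀ = [ Σₙ₌₀^3 aⁿ/n! + a^4/(4!(1-ρ)) ]⁻¹
Σ = a^0/0! + a^1/1! + a^2/2! + a^3/3! = 1.00000 + 2.73913 + 3.75142 + 3.42521 = 10.9158
a^4/(4!(1-ρ)) = 56.2925/(24 × 0.315217) = 7.4410
P₀ = 1/(10.9158 + 7.4410) = 0.05448
Lq = P₀·a^4·ρ / (4!(1-ρ)²) = 0.054476 × 56.2925 × 0.68478 / (24 × 0.099362) = 0.8806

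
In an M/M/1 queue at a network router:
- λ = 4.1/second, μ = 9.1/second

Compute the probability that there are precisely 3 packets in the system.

ρ = λ/μ = 4.1/9.1 = 0.45055
P(n) = (1-ρ)ρⁿ
P(3) = (1-0.45055) × 0.45055^3
P(3) = 0.5494 × 0.09146
P(3) = 0.05025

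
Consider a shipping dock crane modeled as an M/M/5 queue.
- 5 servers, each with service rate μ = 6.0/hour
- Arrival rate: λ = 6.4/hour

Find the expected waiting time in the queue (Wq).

Traffic intensity: ρ = λ/(cμ) = 6.4/(5×6.0) = 0.2133
Since ρ = 0.2133 < 1, system is stable.
Offered load a = λ/μ = cρ = 6.4/6.0 = 1.0667
P₀ = [ Σₙ₌₀^4 aⁿ/n! + a^5/(5!(1-ρ)) ]⁻¹
Σ = a^0/0! + a^1/1! + a^2/2! + a^3/3! + a^4/4! = 1.0000 + 1.0667 + 0.5689 + 0.2023 + 0.05394 = 2.8918
a^5/(5!(1-ρ)) = 1.3808/(120 × 0.7867) = 0.01463
P₀ = 1/(2.8918 + 0.01463) = 0.3441
Lq = P₀·a^5·ρ / (5!(1-ρ)²) = 0.3441 × 1.3808 × 0.2133 / (120 × 0.6188) = 0.001365
Wq = Lq/λ = 0.001365/6.4 = 0.0002133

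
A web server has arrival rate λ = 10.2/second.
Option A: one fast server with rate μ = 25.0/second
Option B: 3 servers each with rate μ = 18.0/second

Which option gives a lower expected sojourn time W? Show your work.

Option A: single server μ = 25.0 (M/M/1)
  ρ_A = 10.2/25.0 = 0.4080
  W_A = 1/(μ-λ) = 1/(25.0-10.2) = 1/14.80 = 0.06757

Option B: 3 servers μ = 18.0 (M/M/3)
  ρ_B = λ/(cμ) = 10.2/(3×18.0) = 0.1889
  Offered load a = λ/μ = cρ = 10.2/18.0 = 0.5667
  P₀ = [ Σₙ₌₀^2 aⁿ/n! + a^3/(3!(1-ρ)) ]⁻¹
  Σ = a^0/0! + a^1/1! + a^2/2! = 1.0000 + 0.56667 + 0.16056 = 1.7272
  a^3/(3!(1-ρ)) = 0.18196/(6 × 0.81111) = 0.03739
  P₀ = 1/(1.7272 + 0.03739) = 0.5667
  Lq = P₀·a^3·ρ / (3!(1-ρ)²) = 0.56670 × 0.18196 × 0.18889 / (6 × 0.65790) = 0.004934
  Wq_B = Lq/λ = 0.0049343/10.2 = 0.0004838
  W_B = Wq_B + 1/μ = 0.0004838 + 0.05556 = 0.05604

Since W_B = 0.05604 < W_A = 0.06757, Option B (multiple servers) has the shorter time in system.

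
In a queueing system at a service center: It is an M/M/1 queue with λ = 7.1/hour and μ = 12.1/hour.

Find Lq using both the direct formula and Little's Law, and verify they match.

Method 1 (direct): Lq = λ²/(μ(μ-λ)) = 50.41/(12.1 × 5.00) = 0.8332

Method 2 (Little's Law):
W = 1/(μ-λ) = 1/5.00 = 0.20000
Wq = W - 1/μ = 0.20000 - 0.082645 = 0.117355
Lq = λWq = 7.1 × 0.117355 = 0.8332 ✔ (matches Method 1)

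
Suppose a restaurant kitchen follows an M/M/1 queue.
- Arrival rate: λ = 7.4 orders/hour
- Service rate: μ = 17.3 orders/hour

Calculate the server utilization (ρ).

Server utilization: ρ = λ/μ
ρ = 7.4/17.3 = 0.4277
The server is busy 42.77% of the time.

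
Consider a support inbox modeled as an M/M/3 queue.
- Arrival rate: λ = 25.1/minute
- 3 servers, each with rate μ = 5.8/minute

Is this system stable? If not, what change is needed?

Stability requires ρ = λ/(cμ) < 1
ρ = 25.1/(3 × 5.8) = 25.1/17.40 = 1.4425
Since 1.4425 ≥ 1, the system is UNSTABLE.
Need c > λ/μ = 25.1/5.8 = 4.33.
Minimum servers needed: c = 5.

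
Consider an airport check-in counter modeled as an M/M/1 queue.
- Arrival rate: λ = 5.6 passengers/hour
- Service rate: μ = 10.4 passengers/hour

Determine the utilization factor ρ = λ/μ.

Server utilization: ρ = λ/μ
ρ = 5.6/10.4 = 0.5385
The server is busy 53.85% of the time.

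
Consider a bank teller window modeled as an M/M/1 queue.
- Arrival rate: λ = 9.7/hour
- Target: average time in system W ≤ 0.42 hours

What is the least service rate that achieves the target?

For M/M/1: W = 1/(μ-λ)
Need W ≤ 0.42, so 1/(μ-λ) ≤ 0.42
μ - λ ≥ 1/0.42 = 2.3810
μ ≥ 9.7 + 2.3810 = 12.0810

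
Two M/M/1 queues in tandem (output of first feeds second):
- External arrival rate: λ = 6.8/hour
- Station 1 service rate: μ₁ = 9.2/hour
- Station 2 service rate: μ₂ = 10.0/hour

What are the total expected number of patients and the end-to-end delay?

By Jackson's theorem, each station behaves as independent M/M/1.
Station 1: ρ₁ = 6.8/9.2 = 0.7391, L₁ = ρ₁/(1-ρ₁) = λ/(μ₁-λ) = 6.8/2.40 = 2.8333
Station 2: ρ₂ = 6.8/10.0 = 0.6800, L₂ = ρ₂/(1-ρ₂) = λ/(μ₂-λ) = 6.8/3.20 = 2.1250
Total: L = L₁ + L₂ = 2.8333 + 2.1250 = 4.9583
W = L/λ = 4.9583/6.8 = 0.7292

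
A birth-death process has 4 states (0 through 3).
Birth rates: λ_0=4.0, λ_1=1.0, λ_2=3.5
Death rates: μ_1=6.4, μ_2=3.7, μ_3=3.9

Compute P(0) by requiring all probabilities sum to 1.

Ratios P(n)/P(0) = (λ₀···λₙ₋₁)/(μ₁···μₙ):
P(1)/P(0) = (4.0)/(6.4) = 0.6250
P(2)/P(0) = (4.0×1.0)/(6.4×3.7) = 0.1689
P(3)/P(0) = (4.0×1.0×3.5)/(6.4×3.7×3.9) = 0.1516

Normalization: ∑ P(n) = 1
P(0) × (1.0000 + 0.6250 + 0.1689 + 0.1516) = 1
P(0) × 1.9455 = 1
P(0) = 1/1.9455 = 0.5140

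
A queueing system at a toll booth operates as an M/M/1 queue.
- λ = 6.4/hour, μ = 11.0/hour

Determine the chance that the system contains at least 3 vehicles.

ρ = λ/μ = 6.4/11.0 = 0.58182
P(N ≥ n) = ρⁿ
P(N ≥ 3) = 0.58182^3
P(N ≥ 3) = 0.1970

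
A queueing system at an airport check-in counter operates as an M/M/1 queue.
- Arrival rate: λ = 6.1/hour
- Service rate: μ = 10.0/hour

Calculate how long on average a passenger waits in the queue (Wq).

First, compute utilization: ρ = λ/μ = 6.1/10.0 = 0.6100
For M/M/1: Wq = λ/(μ(μ-λ))
Wq = 6.1/(10.0 × (10.0-6.1))
Wq = 6.1/(10.0 × 3.90)
Wq = 0.1564 hours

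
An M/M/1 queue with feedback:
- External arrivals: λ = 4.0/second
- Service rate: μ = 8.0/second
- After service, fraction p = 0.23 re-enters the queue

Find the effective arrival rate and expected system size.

Effective arrival rate: λ_eff = λ/(1-p) = 4.0/(1-0.23) = 4.0/0.77 = 5.19481
ρ = λ_eff/μ = 5.19481/8.0 = 0.649351
L = ρ/(1-ρ) = 0.649351/(1-0.649351) = 1.8519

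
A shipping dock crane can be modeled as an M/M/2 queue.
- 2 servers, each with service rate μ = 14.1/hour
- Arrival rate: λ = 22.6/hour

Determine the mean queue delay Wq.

Traffic intensity: ρ = λ/(cμ) = 22.6/(2×14.1) = 0.8014
Since ρ = 0.8014 < 1, system is stable.
Offered load a = λ/μ = cρ = 22.6/14.1 = 1.6028
P₀ = [ Σₙ₌₀^1 aⁿ/n! + a^2/(2!(1-ρ)) ]⁻¹
Σ = a^0/0! + a^1/1! = 1.0000 + 1.6028 = 2.6028
a^2/(2!(1-ρ)) = 2.56909/(2 × 0.198582) = 6.4686
P₀ = 1/(2.6028 + 6.4686) = 0.1102
Lq = P₀·a^2·ρ / (2!(1-ρ)²) = 0.110236 × 2.56909 × 0.801418 / (2 × 0.0394346) = 2.8778
Wq = Lq/λ = 2.8778/22.6 = 0.1273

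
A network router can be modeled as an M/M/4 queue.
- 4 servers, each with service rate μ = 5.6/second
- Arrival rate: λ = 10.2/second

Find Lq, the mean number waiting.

Traffic intensity: ρ = λ/(cμ) = 10.2/(4×5.6) = 0.4554
Since ρ = 0.4554 < 1, system is stable.
Offered load a = λ/μ = cρ = 10.2/5.6 = 1.8214
P₀ = [ Σₙ₌₀^3 aⁿ/n! + a^4/(4!(1-ρ)) ]⁻¹
Σ = a^0/0! + a^1/1! + a^2/2! + a^3/3! = 1.00000 + 1.82143 + 1.65880 + 1.00713 = 5.4874
a^4/(4!(1-ρ)) = 11.0065/(24 × 0.54464) = 0.8420
P₀ = 1/(5.4874 + 0.8420) = 0.1580
Lq = P₀·a^4·ρ / (4!(1-ρ)²) = 0.15799 × 11.0065 × 0.45536 / (24 × 0.29664) = 0.1112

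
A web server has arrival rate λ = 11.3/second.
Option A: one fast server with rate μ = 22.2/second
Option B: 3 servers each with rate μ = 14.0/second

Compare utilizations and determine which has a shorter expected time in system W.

Option A: single server μ = 22.2 (M/M/1)
  ρ_A = 11.3/22.2 = 0.5090
  W_A = 1/(μ-λ) = 1/(22.2-11.3) = 1/10.90 = 0.09174

Option B: 3 servers μ = 14.0 (M/M/3)
  ρ_B = λ/(cμ) = 11.3/(3×14.0) = 0.2690
  Offered load a = λ/μ = cρ = 11.3/14.0 = 0.8071
  P₀ = [ Σₙ₌₀^2 aⁿ/n! + a^3/(3!(1-ρ)) ]⁻¹
  Σ = a^0/0! + a^1/1! + a^2/2! = 1.0000 + 0.80714 + 0.32574 = 2.1329
  a^3/(3!(1-ρ)) = 0.5258/(6 × 0.7310) = 0.1199
  P₀ = 1/(2.1329 + 0.1199) = 0.4439
  Lq = P₀·a^3·ρ / (3!(1-ρ)²) = 0.44390 × 0.52584 × 0.26905 / (6 × 0.53429) = 0.01959
  Wq_B = Lq/λ = 0.01959/11.3 = 0.001734
  W_B = Wq_B + 1/μ = 0.001734 + 0.07143 = 0.07316

Since W_B = 0.07316 < W_A = 0.09174, Option B (multiple servers) has the shorter time in system.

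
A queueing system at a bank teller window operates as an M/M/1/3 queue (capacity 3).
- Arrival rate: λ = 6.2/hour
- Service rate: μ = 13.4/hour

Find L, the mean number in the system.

ρ = λ/μ = 6.2/13.4 = 0.4627
P₀ = (1-ρ)/(1-ρ^(K+1)) = (1-0.4627)/(1-0.4627^4) = 0.5373/0.9542 = 0.5631
P_K = P₀×ρ^K = 0.5631 × 0.4627^3 = 0.5631 × 0.09906 = 0.05578
L = ρ[1 - (K+1)ρ^K + Kρ^(K+1)] / [(1-ρ)(1-ρ^(K+1))]
L = 0.4627 × (1 - 4×0.09906 + 3×0.04584) / ((1 - 0.4627) × (1 - 0.04584)) = 0.6690 transactions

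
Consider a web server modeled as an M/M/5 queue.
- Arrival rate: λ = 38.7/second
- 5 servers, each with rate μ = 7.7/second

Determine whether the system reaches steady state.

Stability requires ρ = λ/(cμ) < 1
ρ = 38.7/(5 × 7.7) = 38.7/38.50 = 1.0052
Since 1.0052 ≥ 1, the system is UNSTABLE.
Need c > λ/μ = 38.7/7.7 = 5.03.
Minimum servers needed: c = 6.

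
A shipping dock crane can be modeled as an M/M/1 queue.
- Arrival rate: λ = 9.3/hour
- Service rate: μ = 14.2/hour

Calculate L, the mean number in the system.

ρ = λ/μ = 9.3/14.2 = 0.6549
For M/M/1: L = λ/(μ-λ)
L = 9.3/(14.2-9.3) = 9.3/4.90
L = 1.8980 containers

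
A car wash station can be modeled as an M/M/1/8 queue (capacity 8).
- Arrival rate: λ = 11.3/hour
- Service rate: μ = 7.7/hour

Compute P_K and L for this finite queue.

ρ = λ/μ = 11.3/7.7 = 1.46753
P₀ = (1-ρ)/(1-ρ^(K+1)) = (1-1.46753)/(1-1.46753^9) = -0.4675/-30.5706 = 0.01529
P_K = P₀×ρ^K = 0.015293 × 1.46753^8 = 0.015293 × 21.5127 = 0.3290
Blocking probability P_8 = 0.3290 (32.90%)
L = ρ[1 - (K+1)ρ^K + Kρ^(K+1)] / [(1-ρ)(1-ρ^(K+1))]
L = 1.46753 × (1 - 9×21.5127 + 8×31.5706) / ((1 - 1.46753) × (1 - 31.5706)) = 6.1555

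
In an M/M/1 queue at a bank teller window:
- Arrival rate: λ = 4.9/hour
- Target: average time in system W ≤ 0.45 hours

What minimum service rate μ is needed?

For M/M/1: W = 1/(μ-λ)
Need W ≤ 0.45, so 1/(μ-λ) ≤ 0.45
μ - λ ≥ 1/0.45 = 2.2222
μ ≥ 4.9 + 2.2222 = 7.1222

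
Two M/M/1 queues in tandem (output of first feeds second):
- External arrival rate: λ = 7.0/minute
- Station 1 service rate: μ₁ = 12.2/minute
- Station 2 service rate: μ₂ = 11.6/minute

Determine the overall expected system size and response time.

By Jackson's theorem, each station behaves as independent M/M/1.
Station 1: ρ₁ = 7.0/12.2 = 0.5738, L₁ = ρ₁/(1-ρ₁) = λ/(μ₁-λ) = 7.0/5.20 = 1.3462
Station 2: ρ₂ = 7.0/11.6 = 0.6034, L₂ = ρ₂/(1-ρ₂) = λ/(μ₂-λ) = 7.0/4.60 = 1.5217
Total: L = L₁ + L₂ = 1.3462 + 1.5217 = 2.8679
W = L/λ = 2.8679/7.0 = 0.4097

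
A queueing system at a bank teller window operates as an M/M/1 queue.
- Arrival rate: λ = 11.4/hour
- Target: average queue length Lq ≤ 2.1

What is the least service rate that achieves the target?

For M/M/1: Lq = λ²/(μ(μ-λ))
Need Lq ≤ 2.1, i.e. μ(μ-λ) ≥ λ²/2.1
μ² - 11.4μ - 129.96/2.1 ≥ 0  →  μ² - 11.4μ - 61.885714 ≥ 0
Quadratic formula (positive root): μ = [λ + √(λ² + 4×61.885714)]/2
Discriminant: 129.96 + 4×61.885714 = 377.5029, √377.5029 = 19.4294
μ ≥ (11.4 + 19.4294)/2 = 15.4147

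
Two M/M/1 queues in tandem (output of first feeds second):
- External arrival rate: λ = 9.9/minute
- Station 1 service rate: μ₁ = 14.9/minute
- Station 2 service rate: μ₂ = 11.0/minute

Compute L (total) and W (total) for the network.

By Jackson's theorem, each station behaves as independent M/M/1.
Station 1: ρ₁ = 9.9/14.9 = 0.6644, L₁ = ρ₁/(1-ρ₁) = λ/(μ₁-λ) = 9.9/5.00 = 1.9800
Station 2: ρ₂ = 9.9/11.0 = 0.9000, L₂ = ρ₂/(1-ρ₂) = λ/(μ₂-λ) = 9.9/1.10 = 9.0000
Total: L = L₁ + L₂ = 1.9800 + 9.0000 = 10.9800
W = L/λ = 10.9800/9.9 = 1.1091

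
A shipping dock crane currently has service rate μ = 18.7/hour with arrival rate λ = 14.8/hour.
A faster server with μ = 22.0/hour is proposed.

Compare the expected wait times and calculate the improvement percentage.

System 1: ρ₁ = 14.8/18.7 = 0.7914, W₁ = 1/(18.7-14.8) = 0.2564
System 2: ρ₂ = 14.8/22.0 = 0.6727, W₂ = 1/(22.0-14.8) = 0.1389
Improvement: (W₁-W₂)/W₁ = (0.2564-0.1389)/0.2564 = 45.83%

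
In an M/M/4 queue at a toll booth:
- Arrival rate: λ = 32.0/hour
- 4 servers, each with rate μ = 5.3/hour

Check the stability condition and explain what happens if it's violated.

Stability requires ρ = λ/(cμ) < 1
ρ = 32.0/(4 × 5.3) = 32.0/21.20 = 1.5094
Since 1.5094 ≥ 1, the system is UNSTABLE.
Need c > λ/μ = 32.0/5.3 = 6.04.
Minimum servers needed: c = 7.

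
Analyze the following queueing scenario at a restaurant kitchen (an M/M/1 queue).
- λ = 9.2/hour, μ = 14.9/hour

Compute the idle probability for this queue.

ρ = λ/μ = 9.2/14.9 = 0.6174
P(0) = 1 - ρ = 1 - 0.6174 = 0.3826
The server is idle 38.26% of the time.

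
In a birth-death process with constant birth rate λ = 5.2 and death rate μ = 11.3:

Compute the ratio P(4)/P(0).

For constant rates: P(n)/P(0) = (λ/μ)^n
P(4)/P(0) = (5.2/11.3)^4 = 0.46018^4 = 0.04484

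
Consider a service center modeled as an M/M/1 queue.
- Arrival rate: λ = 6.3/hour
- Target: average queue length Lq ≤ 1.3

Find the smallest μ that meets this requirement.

For M/M/1: Lq = λ²/(μ(μ-λ))
Need Lq ≤ 1.3, i.e. μ(μ-λ) ≥ λ²/1.3
μ² - 6.3μ - 39.69/1.3 ≥ 0  →  μ² - 6.3μ - 30.53077 ≥ 0
Quadratic formula (positive root): μ = [λ + √(λ² + 4×30.53077)]/2
Discriminant: 39.69 + 4×30.53077 = 161.8131, √161.8131 = 12.7206
μ ≥ (6.3 + 12.7206)/2 = 9.5103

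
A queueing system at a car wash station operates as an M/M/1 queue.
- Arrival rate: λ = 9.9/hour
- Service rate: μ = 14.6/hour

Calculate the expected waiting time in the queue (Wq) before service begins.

First, compute utilization: ρ = λ/μ = 9.9/14.6 = 0.6781
For M/M/1: Wq = λ/(μ(μ-λ))
Wq = 9.9/(14.6 × (14.6-9.9))
Wq = 9.9/(14.6 × 4.70)
Wq = 0.1443 hours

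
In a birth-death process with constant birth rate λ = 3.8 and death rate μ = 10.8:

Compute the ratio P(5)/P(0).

For constant rates: P(n)/P(0) = (λ/μ)^n
P(5)/P(0) = (3.8/10.8)^5 = 0.351852^5 = 0.005393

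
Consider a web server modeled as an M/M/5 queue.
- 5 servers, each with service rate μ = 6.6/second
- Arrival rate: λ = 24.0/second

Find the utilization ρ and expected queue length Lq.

Traffic intensity: ρ = λ/(cμ) = 24.0/(5×6.6) = 0.7273
Since ρ = 0.7273 < 1, system is stable.
Offered load a = λ/μ = cρ = 24.0/6.6 = 3.6364
P₀ = [ Σₙ₌₀^4 aⁿ/n! + a^5/(5!(1-ρ)) ]⁻¹
Σ = a^0/0! + a^1/1! + a^2/2! + a^3/3! + a^4/4! = 1.00000 + 3.63636 + 6.61157 + 8.01402 + 7.28548 = 26.5474
a^5/(5!(1-ρ)) = 635.8234/(120 × 0.2727273) = 19.4279
P₀ = 1/(26.5474 + 19.4279) = 0.02175
Lq = P₀·a^5·ρ / (5!(1-ρ)²) = 0.02175 × 635.8234 × 0.7273 / (120 × 0.07438) = 1.1269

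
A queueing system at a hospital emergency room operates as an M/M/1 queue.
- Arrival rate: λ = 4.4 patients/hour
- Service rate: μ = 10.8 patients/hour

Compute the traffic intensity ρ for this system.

Server utilization: ρ = λ/μ
ρ = 4.4/10.8 = 0.4074
The server is busy 40.74% of the time.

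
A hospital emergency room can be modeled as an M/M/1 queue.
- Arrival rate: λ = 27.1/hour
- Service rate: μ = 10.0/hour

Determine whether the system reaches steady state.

Stability requires ρ = λ/(cμ) < 1
ρ = 27.1/(1 × 10.0) = 27.1/10.00 = 2.7100
Since 2.7100 ≥ 1, the system is UNSTABLE.
Queue grows without bound. Need μ > λ = 27.1.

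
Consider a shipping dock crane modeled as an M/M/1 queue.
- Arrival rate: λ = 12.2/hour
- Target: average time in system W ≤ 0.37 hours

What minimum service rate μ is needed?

For M/M/1: W = 1/(μ-λ)
Need W ≤ 0.37, so 1/(μ-λ) ≤ 0.37
μ - λ ≥ 1/0.37 = 2.7027
μ ≥ 12.2 + 2.7027 = 14.9027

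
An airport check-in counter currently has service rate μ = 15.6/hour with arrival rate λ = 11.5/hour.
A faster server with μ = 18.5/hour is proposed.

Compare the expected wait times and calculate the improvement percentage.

System 1: ρ₁ = 11.5/15.6 = 0.7372, W₁ = 1/(15.6-11.5) = 0.24390
System 2: ρ₂ = 11.5/18.5 = 0.6216, W₂ = 1/(18.5-11.5) = 0.14286
Improvement: (W₁-W₂)/W₁ = (0.24390-0.14286)/0.24390 = 41.43%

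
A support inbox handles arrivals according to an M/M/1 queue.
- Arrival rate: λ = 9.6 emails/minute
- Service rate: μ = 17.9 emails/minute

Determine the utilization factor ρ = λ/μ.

Server utilization: ρ = λ/μ
ρ = 9.6/17.9 = 0.5363
The server is busy 53.63% of the time.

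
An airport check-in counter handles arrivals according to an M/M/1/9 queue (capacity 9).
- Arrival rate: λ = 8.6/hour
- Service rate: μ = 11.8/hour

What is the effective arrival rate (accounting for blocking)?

ρ = λ/μ = 8.6/11.8 = 0.72881
P₀ = (1-ρ)/(1-ρ^(K+1)) = (1-0.72881)/(1-0.72881^10) = 0.2712/0.9577 = 0.2832
P_K = P₀×ρ^K = 0.2832 × 0.72881^9 = 0.2832 × 0.05801 = 0.01643
λ_eff = λ(1-P_K) = 8.6 × (1 - 0.01643) = 8.6 × 0.98357 = 8.4587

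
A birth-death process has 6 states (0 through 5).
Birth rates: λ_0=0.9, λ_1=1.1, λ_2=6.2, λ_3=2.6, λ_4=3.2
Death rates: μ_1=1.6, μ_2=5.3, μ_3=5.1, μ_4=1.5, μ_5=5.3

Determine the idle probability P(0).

Ratios P(n)/P(0) = (λ₀···λₙ₋₁)/(μ₁···μₙ):
P(1)/P(0) = (0.9)/(1.6) = 0.56250
P(2)/P(0) = (0.9×1.1)/(1.6×5.3) = 0.11675
P(3)/P(0) = (0.9×1.1×6.2)/(1.6×5.3×5.1) = 0.14193
P(4)/P(0) = (0.9×1.1×6.2×2.6)/(1.6×5.3×5.1×1.5) = 0.24600
P(5)/P(0) = (0.9×1.1×6.2×2.6×3.2)/(1.6×5.3×5.1×1.5×5.3) = 0.14853

Normalization: ∑ P(n) = 1
P(0) × (1.0000 + 0.56250 + 0.11675 + 0.14193 + 0.24600 + 0.14853) = 1
P(0) × 2.2157 = 1
P(0) = 1/2.2157 = 0.4513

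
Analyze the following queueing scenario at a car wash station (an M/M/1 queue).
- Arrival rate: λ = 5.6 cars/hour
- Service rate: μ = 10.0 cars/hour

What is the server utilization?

Server utilization: ρ = λ/μ
ρ = 5.6/10.0 = 0.5600
The server is busy 56.00% of the time.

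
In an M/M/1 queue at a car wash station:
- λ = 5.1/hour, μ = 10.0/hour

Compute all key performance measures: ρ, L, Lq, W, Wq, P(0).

Step 1: ρ = λ/μ = 5.1/10.0 = 0.5100
Step 2: L = λ/(μ-λ) = 5.1/4.90 = 1.0408
Step 3: Lq = λ²/(μ(μ-λ)) = 26.01/(10.0×4.90) = 0.5308
Step 4: W = 1/(μ-λ) = 1/4.90 = 0.20408
Step 5: Wq = λ/(μ(μ-λ)) = 5.1/(10.0×4.90) = 0.1041
Step 6: P(0) = 1-ρ = 0.4900
Verify: L = λW = 5.1×0.20408 = 1.0408 ✔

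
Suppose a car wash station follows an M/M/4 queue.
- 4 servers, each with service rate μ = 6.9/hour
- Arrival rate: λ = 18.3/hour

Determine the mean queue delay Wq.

Traffic intensity: ρ = λ/(cμ) = 18.3/(4×6.9) = 0.6630
Since ρ = 0.6630 < 1, system is stable.
Offered load a = λ/μ = cρ = 18.3/6.9 = 2.6522
P₀ = [ Σₙ₌₀^3 aⁿ/n! + a^4/(4!(1-ρ)) ]⁻¹
Σ = a^0/0! + a^1/1! + a^2/2! + a^3/3! = 1.0000 + 2.6522 + 3.5170 + 3.1092 = 10.2784
a^4/(4!(1-ρ)) = 49.4775/(24 × 0.336957) = 6.1182
P₀ = 1/(10.2784 + 6.1182) = 0.06099
Lq = P₀·a^4·ρ / (4!(1-ρ)²) = 0.060988 × 49.4775 × 0.66304 / (24 × 0.11354) = 0.7342
Wq = Lq/λ = 0.7342/18.3 = 0.04012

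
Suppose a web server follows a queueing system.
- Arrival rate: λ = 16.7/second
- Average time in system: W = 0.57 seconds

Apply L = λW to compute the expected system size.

Little's Law: L = λW
L = 16.7 × 0.57 = 9.5190 requests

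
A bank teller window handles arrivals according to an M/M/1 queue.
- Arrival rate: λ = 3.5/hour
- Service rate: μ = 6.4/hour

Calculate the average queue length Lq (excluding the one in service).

ρ = λ/μ = 3.5/6.4 = 0.5469
For M/M/1: Lq = λ²/(μ(μ-λ))
Lq = 12.25/(6.4 × 2.90)
Lq = 0.6600 transactions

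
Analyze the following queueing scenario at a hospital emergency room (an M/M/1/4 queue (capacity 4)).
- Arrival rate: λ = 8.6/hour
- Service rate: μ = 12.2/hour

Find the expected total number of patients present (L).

ρ = λ/μ = 8.6/12.2 = 0.70492
P₀ = (1-ρ)/(1-ρ^(K+1)) = (1-0.70492)/(1-0.70492^5) = 0.2951/0.8259 = 0.3573
P_K = P₀×ρ^K = 0.3573 × 0.70492^4 = 0.3573 × 0.2469 = 0.08822
L = ρ[1 - (K+1)ρ^K + Kρ^(K+1)] / [(1-ρ)(1-ρ^(K+1))]
L = 0.70492 × (1 - 5×0.24692 + 4×0.17406) / ((1 - 0.70492) × (1 - 0.17406)) = 1.3352 patients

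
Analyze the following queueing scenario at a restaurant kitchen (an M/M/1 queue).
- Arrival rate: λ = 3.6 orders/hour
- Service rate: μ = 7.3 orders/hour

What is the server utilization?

Server utilization: ρ = λ/μ
ρ = 3.6/7.3 = 0.4932
The server is busy 49.32% of the time.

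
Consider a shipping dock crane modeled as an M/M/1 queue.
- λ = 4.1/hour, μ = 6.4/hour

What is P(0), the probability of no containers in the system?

ρ = λ/μ = 4.1/6.4 = 0.6406
P(0) = 1 - ρ = 1 - 0.6406 = 0.3594
The server is idle 35.94% of the time.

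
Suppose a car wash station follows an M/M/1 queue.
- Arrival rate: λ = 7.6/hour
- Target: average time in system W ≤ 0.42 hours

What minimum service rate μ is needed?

For M/M/1: W = 1/(μ-λ)
Need W ≤ 0.42, so 1/(μ-λ) ≤ 0.42
μ - λ ≥ 1/0.42 = 2.3810
μ ≥ 7.6 + 2.3810 = 9.9810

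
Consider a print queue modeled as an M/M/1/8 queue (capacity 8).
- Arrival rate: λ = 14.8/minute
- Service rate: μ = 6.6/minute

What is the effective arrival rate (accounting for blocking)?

ρ = λ/μ = 14.8/6.6 = 2.24242
P₀ = (1-ρ)/(1-ρ^(K+1)) = (1-2.24242)/(1-2.24242^9) = -1.2424/-1432.6813 = 0.0008672
P_K = P₀×ρ^K = 0.0008672 × 2.24242^8 = 0.0008672 × 639.3456 = 0.5544
λ_eff = λ(1-P_K) = 14.8 × (1 - 0.55444) = 14.8 × 0.44556 = 6.5943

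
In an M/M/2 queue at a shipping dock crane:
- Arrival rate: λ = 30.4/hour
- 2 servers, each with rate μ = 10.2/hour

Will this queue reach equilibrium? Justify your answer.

Stability requires ρ = λ/(cμ) < 1
ρ = 30.4/(2 × 10.2) = 30.4/20.40 = 1.4902
Since 1.4902 ≥ 1, the system is UNSTABLE.
Need c > λ/μ = 30.4/10.2 = 2.98.
Minimum servers needed: c = 3.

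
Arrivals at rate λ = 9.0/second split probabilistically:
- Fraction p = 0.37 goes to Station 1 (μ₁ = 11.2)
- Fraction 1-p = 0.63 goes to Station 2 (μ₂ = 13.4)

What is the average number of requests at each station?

Effective rates: λ₁ = 9.0×0.37 = 3.33, λ₂ = 9.0×0.63 = 5.67
Station 1: ρ₁ = 3.33/11.2 = 0.2973, L₁ = ρ₁/(1-ρ₁) = 0.2973/(1-0.2973) = 0.4231
Station 2: ρ₂ = 5.67/13.4 = 0.42313, L₂ = ρ₂/(1-ρ₂) = 0.42313/(1-0.42313) = 0.7335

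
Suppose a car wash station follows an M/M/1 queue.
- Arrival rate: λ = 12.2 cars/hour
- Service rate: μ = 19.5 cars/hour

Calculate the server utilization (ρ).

Server utilization: ρ = λ/μ
ρ = 12.2/19.5 = 0.6256
The server is busy 62.56% of the time.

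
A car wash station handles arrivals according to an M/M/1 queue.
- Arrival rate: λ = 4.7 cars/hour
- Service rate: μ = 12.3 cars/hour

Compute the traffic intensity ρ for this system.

Server utilization: ρ = λ/μ
ρ = 4.7/12.3 = 0.3821
The server is busy 38.21% of the time.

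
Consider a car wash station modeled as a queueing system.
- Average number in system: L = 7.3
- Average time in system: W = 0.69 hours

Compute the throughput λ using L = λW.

Little's Law: L = λW, so λ = L/W
λ = 7.3/0.69 = 10.5797 cars/hour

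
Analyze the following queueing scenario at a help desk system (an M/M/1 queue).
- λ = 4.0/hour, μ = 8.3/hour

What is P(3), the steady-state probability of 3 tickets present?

ρ = λ/μ = 4.0/8.3 = 0.48193
P(n) = (1-ρ)ρⁿ
P(3) = (1-0.48193) × 0.48193^3
P(3) = 0.51807 × 0.11193
P(3) = 0.05799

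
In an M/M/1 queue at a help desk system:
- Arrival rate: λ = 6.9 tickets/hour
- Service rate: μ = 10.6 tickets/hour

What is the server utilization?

Server utilization: ρ = λ/μ
ρ = 6.9/10.6 = 0.6509
The server is busy 65.09% of the time.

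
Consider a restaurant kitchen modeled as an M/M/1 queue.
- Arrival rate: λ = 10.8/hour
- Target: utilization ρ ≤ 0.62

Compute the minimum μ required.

ρ = λ/μ, so μ = λ/ρ
μ ≥ 10.8/0.62 = 17.4194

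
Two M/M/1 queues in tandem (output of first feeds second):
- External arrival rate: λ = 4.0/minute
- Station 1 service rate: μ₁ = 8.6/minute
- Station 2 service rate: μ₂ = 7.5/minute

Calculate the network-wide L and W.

By Jackson's theorem, each station behaves as independent M/M/1.
Station 1: ρ₁ = 4.0/8.6 = 0.4651, L₁ = ρ₁/(1-ρ₁) = λ/(μ₁-λ) = 4.0/4.60 = 0.869565
Station 2: ρ₂ = 4.0/7.5 = 0.5333, L₂ = ρ₂/(1-ρ₂) = λ/(μ₂-λ) = 4.0/3.50 = 1.14286
Total: L = L₁ + L₂ = 0.869565 + 1.14286 = 2.0124
W = L/λ = 2.0124/4.0 = 0.5031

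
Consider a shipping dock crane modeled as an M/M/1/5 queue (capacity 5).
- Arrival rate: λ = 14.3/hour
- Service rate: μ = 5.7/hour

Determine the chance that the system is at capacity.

ρ = λ/μ = 14.3/5.7 = 2.50877
P₀ = (1-ρ)/(1-ρ^(K+1)) = (1-2.50877)/(1-2.50877^6) = -1.5088/-248.3246 = 0.006076
P_K = P₀×ρ^K = 0.006076 × 2.50877^5 = 0.006076 × 99.3812 = 0.6038
Blocking probability = 60.38%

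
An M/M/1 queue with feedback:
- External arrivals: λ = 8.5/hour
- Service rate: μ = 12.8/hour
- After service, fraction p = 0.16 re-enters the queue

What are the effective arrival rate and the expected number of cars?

Effective arrival rate: λ_eff = λ/(1-p) = 8.5/(1-0.16) = 8.5/0.84 = 10.1190
ρ = λ_eff/μ = 10.1190/12.8 = 0.79055
L = ρ/(1-ρ) = 0.79055/(1-0.79055) = 3.7744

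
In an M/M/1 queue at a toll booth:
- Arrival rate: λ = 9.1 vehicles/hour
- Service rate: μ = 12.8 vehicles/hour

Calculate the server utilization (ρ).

Server utilization: ρ = λ/μ
ρ = 9.1/12.8 = 0.7109
The server is busy 71.09% of the time.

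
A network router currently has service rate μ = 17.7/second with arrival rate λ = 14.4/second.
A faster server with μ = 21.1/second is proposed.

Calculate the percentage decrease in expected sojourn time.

System 1: ρ₁ = 14.4/17.7 = 0.8136, W₁ = 1/(17.7-14.4) = 0.30303
System 2: ρ₂ = 14.4/21.1 = 0.6825, W₂ = 1/(21.1-14.4) = 0.14925
Improvement: (W₁-W₂)/W₁ = (0.30303-0.14925)/0.30303 = 50.75%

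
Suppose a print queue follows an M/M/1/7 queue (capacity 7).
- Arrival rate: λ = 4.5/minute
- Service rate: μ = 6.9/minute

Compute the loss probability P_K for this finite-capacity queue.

ρ = λ/μ = 4.5/6.9 = 0.652174
P₀ = (1-ρ)/(1-ρ^(K+1)) = (1-0.652174)/(1-0.652174^8) = 0.3478/0.9673 = 0.3596
P_K = P₀×ρ^K = 0.359594 × 0.652174^7 = 0.359594 × 0.0501816 = 0.01805
Blocking probability = 1.80%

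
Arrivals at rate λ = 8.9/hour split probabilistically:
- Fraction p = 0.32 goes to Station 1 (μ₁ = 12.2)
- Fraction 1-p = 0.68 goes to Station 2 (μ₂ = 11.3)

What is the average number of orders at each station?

Effective rates: λ₁ = 8.9×0.32 = 2.848, λ₂ = 8.9×0.68 = 6.052
Station 1: ρ₁ = 2.848/12.2 = 0.2334, L₁ = ρ₁/(1-ρ₁) = 0.2334/(1-0.2334) = 0.3045
Station 2: ρ₂ = 6.052/11.3 = 0.53558, L₂ = ρ₂/(1-ρ₂) = 0.53558/(1-0.53558) = 1.1532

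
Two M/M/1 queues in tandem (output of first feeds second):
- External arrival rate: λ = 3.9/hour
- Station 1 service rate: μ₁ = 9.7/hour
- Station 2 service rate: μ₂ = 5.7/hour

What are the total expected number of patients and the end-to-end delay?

By Jackson's theorem, each station behaves as independent M/M/1.
Station 1: ρ₁ = 3.9/9.7 = 0.4021, L₁ = ρ₁/(1-ρ₁) = λ/(μ₁-λ) = 3.9/5.80 = 0.6724
Station 2: ρ₂ = 3.9/5.7 = 0.6842, L₂ = ρ₂/(1-ρ₂) = λ/(μ₂-λ) = 3.9/1.80 = 2.1667
Total: L = L₁ + L₂ = 0.6724 + 2.1667 = 2.8391
W = L/λ = 2.8391/3.9 = 0.7280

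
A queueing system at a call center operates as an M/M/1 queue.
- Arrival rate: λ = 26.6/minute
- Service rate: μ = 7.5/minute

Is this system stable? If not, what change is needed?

Stability requires ρ = λ/(cμ) < 1
ρ = 26.6/(1 × 7.5) = 26.6/7.50 = 3.5467
Since 3.5467 ≥ 1, the system is UNSTABLE.
Queue grows without bound. Need μ > λ = 26.6.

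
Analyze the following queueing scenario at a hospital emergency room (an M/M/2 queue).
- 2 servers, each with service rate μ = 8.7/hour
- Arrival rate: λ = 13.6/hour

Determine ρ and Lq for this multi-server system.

Traffic intensity: ρ = λ/(cμ) = 13.6/(2×8.7) = 0.7816
Since ρ = 0.7816 < 1, system is stable.
Offered load a = λ/μ = cρ = 13.6/8.7 = 1.5632
P₀ = [ Σₙ₌₀^1 aⁿ/n! + a^2/(2!(1-ρ)) ]⁻¹
Σ = a^0/0! + a^1/1! = 1.0000 + 1.5632 = 2.5632
a^2/(2!(1-ρ)) = 2.44365/(2 × 0.218391) = 5.5947
P₀ = 1/(2.5632 + 5.5947) = 0.1226
Lq = P₀·a^2·ρ / (2!(1-ρ)²) = 0.122581 × 2.44365 × 0.781609 / (2 × 0.0476945) = 2.4544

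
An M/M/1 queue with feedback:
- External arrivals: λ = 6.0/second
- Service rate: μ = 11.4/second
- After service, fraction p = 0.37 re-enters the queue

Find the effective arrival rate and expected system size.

Effective arrival rate: λ_eff = λ/(1-p) = 6.0/(1-0.37) = 6.0/0.63 = 9.5238
ρ = λ_eff/μ = 9.5238/11.4 = 0.83542
L = ρ/(1-ρ) = 0.83542/(1-0.83542) = 5.0761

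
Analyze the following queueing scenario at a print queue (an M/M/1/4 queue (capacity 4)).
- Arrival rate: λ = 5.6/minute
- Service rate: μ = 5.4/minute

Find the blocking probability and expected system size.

ρ = λ/μ = 5.6/5.4 = 1.03704
P₀ = (1-ρ)/(1-ρ^(K+1)) = (1-1.03704)/(1-1.03704^5) = -0.037040/-0.19944 = 0.1857
P_K = P₀×ρ^K = 0.1857 × 1.03704^4 = 0.1857 × 1.1566 = 0.2148
Blocking probability P_4 = 0.2148 (21.48%)
L = ρ[1 - (K+1)ρ^K + Kρ^(K+1)] / [(1-ρ)(1-ρ^(K+1))]
L = 1.03704 × (1 - 5×1.1565969 + 4×1.1994373) / ((1 - 1.03704) × (1 - 1.1994373)) = 2.0727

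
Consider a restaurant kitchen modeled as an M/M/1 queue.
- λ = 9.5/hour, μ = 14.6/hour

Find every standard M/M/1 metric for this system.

Step 1: ρ = λ/μ = 9.5/14.6 = 0.6507
Step 2: L = λ/(μ-λ) = 9.5/5.10 = 1.8627
Step 3: Lq = λ²/(μ(μ-λ)) = 90.25/(14.6×5.10) = 1.2121
Step 4: W = 1/(μ-λ) = 1/5.10 = 0.196078
Step 5: Wq = λ/(μ(μ-λ)) = 9.5/(14.6×5.10) = 0.1276
Step 6: P(0) = 1-ρ = 0.3493
Verify: L = λW = 9.5×0.196078 = 1.8627 ✔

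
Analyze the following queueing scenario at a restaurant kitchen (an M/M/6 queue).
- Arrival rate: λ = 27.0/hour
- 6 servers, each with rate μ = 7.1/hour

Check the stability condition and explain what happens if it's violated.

Stability requires ρ = λ/(cμ) < 1
ρ = 27.0/(6 × 7.1) = 27.0/42.60 = 0.6338
Since 0.6338 < 1, the system is STABLE.
The servers are busy 63.38% of the time.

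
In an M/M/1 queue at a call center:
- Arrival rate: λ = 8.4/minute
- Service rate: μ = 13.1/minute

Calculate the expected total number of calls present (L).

ρ = λ/μ = 8.4/13.1 = 0.6412
For M/M/1: L = λ/(μ-λ)
L = 8.4/(13.1-8.4) = 8.4/4.70
L = 1.7872 calls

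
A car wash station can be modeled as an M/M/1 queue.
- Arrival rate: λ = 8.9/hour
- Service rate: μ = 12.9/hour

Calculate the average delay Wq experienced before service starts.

First, compute utilization: ρ = λ/μ = 8.9/12.9 = 0.6899
For M/M/1: Wq = λ/(μ(μ-λ))
Wq = 8.9/(12.9 × (12.9-8.9))
Wq = 8.9/(12.9 × 4.00)
Wq = 0.1725 hours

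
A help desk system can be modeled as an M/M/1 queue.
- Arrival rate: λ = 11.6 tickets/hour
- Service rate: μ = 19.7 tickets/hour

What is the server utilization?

Server utilization: ρ = λ/μ
ρ = 11.6/19.7 = 0.5888
The server is busy 58.88% of the time.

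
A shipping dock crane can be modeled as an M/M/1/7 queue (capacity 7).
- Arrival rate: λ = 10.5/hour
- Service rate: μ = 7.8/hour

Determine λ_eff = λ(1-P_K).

ρ = λ/μ = 10.5/7.8 = 1.34615
P₀ = (1-ρ)/(1-ρ^(K+1)) = (1-1.34615)/(1-1.34615^8) = -0.3461/-9.7832 = 0.03538
P_K = P₀×ρ^K = 0.03538 × 1.34615^7 = 0.03538 × 8.0104 = 0.2834
λ_eff = λ(1-P_K) = 10.5 × (1 - 0.28343) = 10.5 × 0.71657 = 7.5240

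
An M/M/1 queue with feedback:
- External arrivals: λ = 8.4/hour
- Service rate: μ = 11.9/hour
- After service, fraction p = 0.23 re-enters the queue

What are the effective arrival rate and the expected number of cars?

Effective arrival rate: λ_eff = λ/(1-p) = 8.4/(1-0.23) = 8.4/0.77 = 10.90909
ρ = λ_eff/μ = 10.90909/11.9 = 0.9167303
L = ρ/(1-ρ) = 0.9167303/(1-0.9167303) = 11.0092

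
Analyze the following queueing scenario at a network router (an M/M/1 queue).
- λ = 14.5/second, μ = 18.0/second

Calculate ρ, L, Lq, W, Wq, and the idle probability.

Step 1: ρ = λ/μ = 14.5/18.0 = 0.8056
Step 2: L = λ/(μ-λ) = 14.5/3.50 = 4.1429
Step 3: Lq = λ²/(μ(μ-λ)) = 210.25/(18.0×3.50) = 3.3373
Step 4: W = 1/(μ-λ) = 1/3.50 = 0.285714
Step 5: Wq = λ/(μ(μ-λ)) = 14.5/(18.0×3.50) = 0.2302
Step 6: P(0) = 1-ρ = 0.1944
Verify: L = λW = 14.5×0.285714 = 4.1429 ✔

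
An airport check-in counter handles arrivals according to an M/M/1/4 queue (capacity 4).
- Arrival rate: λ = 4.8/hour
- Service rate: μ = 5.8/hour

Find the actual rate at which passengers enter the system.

ρ = λ/μ = 4.8/5.8 = 0.8276
P₀ = (1-ρ)/(1-ρ^(K+1)) = (1-0.8276)/(1-0.8276^5) = 0.1724/0.6118 = 0.2818
P_K = P₀×ρ^K = 0.2818 × 0.8276^4 = 0.2818 × 0.4691 = 0.1322
λ_eff = λ(1-P_K) = 4.8 × (1 - 0.132197) = 4.8 × 0.867803 = 4.1655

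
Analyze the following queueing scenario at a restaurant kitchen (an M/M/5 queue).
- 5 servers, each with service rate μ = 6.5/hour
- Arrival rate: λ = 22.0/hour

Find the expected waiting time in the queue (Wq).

Traffic intensity: ρ = λ/(cμ) = 22.0/(5×6.5) = 0.6769
Since ρ = 0.6769 < 1, system is stable.
Offered load a = λ/μ = cρ = 22.0/6.5 = 3.3846
P₀ = [ Σₙ₌₀^4 aⁿ/n! + a^5/(5!(1-ρ)) ]⁻¹
Σ = a^0/0! + a^1/1! + a^2/2! + a^3/3! + a^4/4! = 1.0000 + 3.3846 + 5.7278 + 6.4621 + 5.4680 = 22.0425
a^5/(5!(1-ρ)) = 444.1673/(120 × 0.323077) = 11.4567
P₀ = 1/(22.0425 + 11.4567) = 0.02985
Lq = P₀·a^5·ρ / (5!(1-ρ)²) = 0.0298514 × 444.1673 × 0.676923 / (120 × 0.104379) = 0.7166
Wq = Lq/λ = 0.7166/22.0 = 0.03257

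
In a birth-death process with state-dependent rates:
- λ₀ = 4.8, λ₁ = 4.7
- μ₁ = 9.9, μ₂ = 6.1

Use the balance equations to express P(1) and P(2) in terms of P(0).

Balance equations:
State 0: λ₀P₀ = μ₁P₁ → P₁ = (λ₀/μ₁)P₀ = (4.8/9.9)P₀ = 0.4848P₀
State 1: P₂ = (λ₀λ₁)/(μ₁μ₂)P₀ = (4.8×4.7)/(9.9×6.1)P₀ = 0.3736P₀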